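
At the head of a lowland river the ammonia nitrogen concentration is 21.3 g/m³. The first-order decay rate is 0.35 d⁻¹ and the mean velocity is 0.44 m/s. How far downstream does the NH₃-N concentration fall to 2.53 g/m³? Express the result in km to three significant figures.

231 km

From C = C₀·e^(−kt), t = ln(C₀/C)/k = ln(21.3/2.53)/0.35 = 2.13/0.35 = 6.087 d.
Distance = v·t = 0.44 m/s × 5.259e+05 s = 2.314e+05 m = 231.4 km.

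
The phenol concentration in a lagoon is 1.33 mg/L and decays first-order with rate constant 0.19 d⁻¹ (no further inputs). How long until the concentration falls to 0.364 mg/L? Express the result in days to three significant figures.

6.82 d

t = ln(C₀/C)/k = ln(1.33/0.364)/0.19 = 1.296/0.19 = 6.82 d.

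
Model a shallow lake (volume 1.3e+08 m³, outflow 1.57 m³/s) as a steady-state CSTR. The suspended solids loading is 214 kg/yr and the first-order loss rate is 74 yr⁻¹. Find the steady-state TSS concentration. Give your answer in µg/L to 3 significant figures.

Outflow Q = 1.57 m³/s × 3.156e+07 s/yr = 4.955e+07 m³/yr.
Steady-state CSTR mass balance: W = Q·C + k·V·C, so C = W/(Q + kV).
Q + kV = 4.955e+07 + 74·1.3e+08 = 9.67e+09 m³/yr.
C = 214/9.67e+09 = 2.213e-08 kg/m³ = 2.213e-05 mg/L = 0.02213 µg/L.

0.0221 µg/L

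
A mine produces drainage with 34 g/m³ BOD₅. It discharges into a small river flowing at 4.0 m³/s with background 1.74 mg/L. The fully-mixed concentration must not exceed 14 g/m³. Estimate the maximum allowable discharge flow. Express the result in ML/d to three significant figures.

Mass balance at complete mixing: C_std·(Q_w + Q_r) = Q_w·C_e + Q_r·C_b.
Rearranging, Q_w = Q_r·(C_std − C_b)/(C_e − C_std) = 4.0·(14 − 1.74) / (34 − 14) = 2.452 m³/s.
= 211.9 ML/d.

212 ML/d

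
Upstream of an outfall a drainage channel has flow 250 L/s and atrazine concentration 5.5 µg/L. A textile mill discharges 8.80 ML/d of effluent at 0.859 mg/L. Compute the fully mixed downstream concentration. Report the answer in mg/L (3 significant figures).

8.80 ML/d = 0.1019 m³/s.
250 L/s = 0.25 m³/s.
5.5 µg/L = 0.0055 mg/L.
By mass balance at complete mixing, C = (0.1019·0.859 + 0.25·0.0055) / (0.1019 + 0.25) = 0.08887/0.3519 = 0.2526 mg/L.

0.253 mg/L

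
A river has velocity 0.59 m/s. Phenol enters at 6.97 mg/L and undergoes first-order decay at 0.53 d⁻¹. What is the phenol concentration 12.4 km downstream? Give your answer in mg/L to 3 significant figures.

6.13 mg/L

Travel time t = 12.4 km / 0.59 m/s = 1.24e+04/0.59 = 2.102e+04 s = 0.2433 d.
First-order decay: C = 6.97·exp(−0.53·0.2433) = 6.97·0.879 = 6.127 mg/L.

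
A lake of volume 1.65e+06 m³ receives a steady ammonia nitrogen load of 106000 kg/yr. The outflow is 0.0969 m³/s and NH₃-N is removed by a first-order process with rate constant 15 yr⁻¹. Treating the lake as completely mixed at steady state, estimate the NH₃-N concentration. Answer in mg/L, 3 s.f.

3.81 mg/L

Outflow Q = 0.0969 m³/s × 3.156e+07 s/yr = 3.058e+06 m³/yr.
Steady-state CSTR mass balance: W = Q·C + k·V·C, so C = W/(Q + kV).
Q + kV = 3.058e+06 + 15·1.65e+06 = 2.781e+07 m³/yr.
C = 106000/2.781e+07 = 0.003812 kg/m³ = 3.812 mg/L.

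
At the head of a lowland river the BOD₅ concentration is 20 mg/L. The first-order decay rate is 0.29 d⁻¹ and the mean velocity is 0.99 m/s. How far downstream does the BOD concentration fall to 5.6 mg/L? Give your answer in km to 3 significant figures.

375 km

From C = C₀·e^(−kt), t = ln(C₀/C)/k = ln(20/5.6)/0.29 = 1.273/0.29 = 4.39 d.
Distance = v·t = 0.99 m/s × 3.793e+05 s = 3.755e+05 m = 375.5 km.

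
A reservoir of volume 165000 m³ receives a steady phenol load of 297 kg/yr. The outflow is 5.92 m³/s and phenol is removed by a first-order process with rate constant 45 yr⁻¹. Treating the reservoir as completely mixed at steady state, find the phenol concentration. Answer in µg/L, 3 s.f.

Outflow Q = 5.92 m³/s × 3.156e+07 s/yr = 1.868e+08 m³/yr.
Steady-state CSTR mass balance: W = Q·C + k·V·C, so C = W/(Q + kV).
Q + kV = 1.868e+08 + 45·165000 = 1.942e+08 m³/yr.
C = 297/1.942e+08 = 1.529e-06 kg/m³ = 0.001529 mg/L = 1.529 µg/L.

1.53 µg/L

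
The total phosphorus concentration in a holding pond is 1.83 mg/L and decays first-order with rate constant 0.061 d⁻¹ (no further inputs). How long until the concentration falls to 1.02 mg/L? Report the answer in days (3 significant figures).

t = ln(C₀/C)/k = ln(1.83/1.02)/0.061 = 0.5845/0.061 = 9.582 d.

9.58 d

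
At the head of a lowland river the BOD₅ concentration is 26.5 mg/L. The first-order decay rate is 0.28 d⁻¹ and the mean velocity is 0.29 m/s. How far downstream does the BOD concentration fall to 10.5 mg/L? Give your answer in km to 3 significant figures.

From C = C₀·e^(−kt), t = ln(C₀/C)/k = ln(26.5/10.5)/0.28 = 0.9258/0.28 = 3.306 d.
Distance = v·t = 0.29 m/s × 2.857e+05 s = 8.284e+04 m = 82.84 km.

82.8 km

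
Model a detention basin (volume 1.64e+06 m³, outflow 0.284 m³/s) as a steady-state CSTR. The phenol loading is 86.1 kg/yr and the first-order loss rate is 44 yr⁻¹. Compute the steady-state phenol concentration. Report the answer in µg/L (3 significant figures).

1.06 µg/L

Outflow Q = 0.284 m³/s × 3.156e+07 s/yr = 8.962e+06 m³/yr.
Steady-state CSTR mass balance: W = Q·C + k·V·C, so C = W/(Q + kV).
Q + kV = 8.962e+06 + 44·1.64e+06 = 8.112e+07 m³/yr.
C = 86.1/8.112e+07 = 1.061e-06 kg/m³ = 0.001061 mg/L = 1.061 µg/L.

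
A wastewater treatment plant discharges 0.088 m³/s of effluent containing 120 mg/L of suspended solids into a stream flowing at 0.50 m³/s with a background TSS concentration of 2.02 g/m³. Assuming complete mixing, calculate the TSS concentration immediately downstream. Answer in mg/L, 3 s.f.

Conservation of mass across the mixing zone: C = (0.088·120 + 0.5·2.02) / (0.088 + 0.5) = 11.57/0.588 = 19.68 mg/L.

19.7 mg/L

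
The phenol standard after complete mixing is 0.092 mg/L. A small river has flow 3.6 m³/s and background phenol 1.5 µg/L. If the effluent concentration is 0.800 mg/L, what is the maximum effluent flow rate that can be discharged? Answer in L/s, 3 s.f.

1.5 µg/L = 0.0015 mg/L.
Mass balance at complete mixing: C_std·(Q_w + Q_r) = Q_w·C_e + Q_r·C_b.
Rearranging, Q_w = Q_r·(C_std − C_b)/(C_e − C_std) = 3.6·(0.092 − 0.0015) / (0.8 − 0.092) = 0.4602 m³/s.
= 460.2 L/s.

460 L/s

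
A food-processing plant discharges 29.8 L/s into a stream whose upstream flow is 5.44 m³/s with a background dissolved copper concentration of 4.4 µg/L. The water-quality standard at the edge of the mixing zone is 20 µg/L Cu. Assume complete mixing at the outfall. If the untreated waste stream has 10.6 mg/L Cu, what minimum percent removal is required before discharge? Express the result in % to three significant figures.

72.9 %

29.8 L/s = 0.0298 m³/s.
4.4 µg/L = 0.0044 mg/L.
20 µg/L = 0.02 mg/L.
Mass balance: 0.02·5.47 = 0.0298·Cₑ + 5.44·0.0044.
Cₑ = (0.1094 − 0.02394) / 0.0298 = 2.868 mg/L.
Required removal = 1 − 2.868/10.6 = 72.95 %.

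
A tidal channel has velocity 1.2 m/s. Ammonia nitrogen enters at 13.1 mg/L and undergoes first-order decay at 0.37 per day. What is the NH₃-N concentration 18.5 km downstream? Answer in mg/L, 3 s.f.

Travel time t = 18.5 km / 1.2 m/s = 1.85e+04/1.2 = 1.542e+04 s = 0.1784 d.
First-order decay: C = 13.1·exp(−0.37·0.1784) = 13.1·0.9361 = 12.26 mg/L.

12.3 mg/L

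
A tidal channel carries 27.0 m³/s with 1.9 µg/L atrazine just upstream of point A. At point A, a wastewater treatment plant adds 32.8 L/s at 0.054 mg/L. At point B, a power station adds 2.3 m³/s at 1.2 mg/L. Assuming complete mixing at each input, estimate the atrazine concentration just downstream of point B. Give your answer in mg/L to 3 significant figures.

0.0959 mg/L

1.9 µg/L = 0.0019 mg/L.
32.8 L/s = 0.0328 m³/s.
After input A: C = (27·0.0019 + 0.0328·0.054) / 27.03 = 0.001963 mg/L.
After input B: C = (27.03·0.001963 + 2.3·1.2) / 29.33 = 0.0959 mg/L.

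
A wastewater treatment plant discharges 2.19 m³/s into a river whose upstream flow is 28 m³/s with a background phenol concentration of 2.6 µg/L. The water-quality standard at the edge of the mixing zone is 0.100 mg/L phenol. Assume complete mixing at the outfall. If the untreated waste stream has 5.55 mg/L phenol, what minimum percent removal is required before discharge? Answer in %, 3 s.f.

2.6 µg/L = 0.0026 mg/L.
Mass balance: 0.1·30.19 = 2.19·Cₑ + 28·0.0026.
Cₑ = (3.019 − 0.0728) / 2.19 = 1.345 mg/L.
Required removal = 1 − 1.345/5.55 = 75.76 %.

75.8 %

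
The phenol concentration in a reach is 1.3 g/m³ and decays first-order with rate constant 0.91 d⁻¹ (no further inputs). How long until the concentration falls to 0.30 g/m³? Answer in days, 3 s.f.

t = ln(C₀/C)/k = ln(1.3/0.30)/0.91 = 1.466/0.91 = 1.611 d.

1.61 d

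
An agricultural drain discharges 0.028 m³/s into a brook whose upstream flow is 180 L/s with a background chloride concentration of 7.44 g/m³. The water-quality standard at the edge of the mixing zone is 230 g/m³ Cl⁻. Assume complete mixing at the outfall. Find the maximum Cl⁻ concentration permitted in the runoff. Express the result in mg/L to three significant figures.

180 L/s = 0.18 m³/s.
Mass balance: 230·0.208 = 0.028·Cₑ + 0.18·7.44.
Cₑ = (47.84 − 1.339) / 0.028 = 1661 mg/L.

1660 mg/L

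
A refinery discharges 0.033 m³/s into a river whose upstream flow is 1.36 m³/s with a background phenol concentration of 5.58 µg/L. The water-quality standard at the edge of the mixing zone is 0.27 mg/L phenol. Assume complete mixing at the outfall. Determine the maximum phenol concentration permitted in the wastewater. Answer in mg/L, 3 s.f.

11.2 mg/L

5.58 µg/L = 0.00558 mg/L.
Mass balance: 0.27·1.393 = 0.033·Cₑ + 1.36·0.00558.
Cₑ = (0.3761 − 0.007589) / 0.033 = 11.17 mg/L.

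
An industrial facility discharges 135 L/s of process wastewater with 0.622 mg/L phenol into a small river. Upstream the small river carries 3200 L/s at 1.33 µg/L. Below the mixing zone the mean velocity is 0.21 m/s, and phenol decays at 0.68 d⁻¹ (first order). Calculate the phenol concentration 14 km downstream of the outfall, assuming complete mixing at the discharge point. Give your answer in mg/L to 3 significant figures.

0.0157 mg/L

135 L/s = 0.135 m³/s.
3200 L/s = 3.2 m³/s.
1.33 µg/L = 0.00133 mg/L.
After complete mixing, C₀ = (0.135·0.622 + 3.2·0.00133) / 3.335 = 0.02645 mg/L.
Travel time t = 1.4e+04 m / 0.21 m/s = 6.667e+04 s = 0.7716 d.
C = 0.02645·exp(−0.68·0.7716) = 0.02645·0.5917 = 0.01565 mg/L.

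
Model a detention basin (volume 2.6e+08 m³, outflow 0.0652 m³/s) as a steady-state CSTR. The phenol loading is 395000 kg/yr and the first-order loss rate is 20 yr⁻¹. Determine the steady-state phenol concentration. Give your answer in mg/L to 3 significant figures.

Outflow Q = 0.0652 m³/s × 3.156e+07 s/yr = 2.058e+06 m³/yr.
Steady-state CSTR mass balance: W = Q·C + k·V·C, so C = W/(Q + kV).
Q + kV = 2.058e+06 + 20·2.6e+08 = 5.202e+09 m³/yr.
C = 395000/5.202e+09 = 7.593e-05 kg/m³ = 0.07593 mg/L.

0.0759 mg/L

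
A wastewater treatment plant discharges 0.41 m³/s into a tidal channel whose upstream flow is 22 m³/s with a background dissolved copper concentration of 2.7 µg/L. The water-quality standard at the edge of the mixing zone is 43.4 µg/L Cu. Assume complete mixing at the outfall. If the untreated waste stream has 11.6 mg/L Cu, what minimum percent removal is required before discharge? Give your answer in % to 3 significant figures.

80.8 %

2.7 µg/L = 0.0027 mg/L.
43.4 µg/L = 0.0434 mg/L.
Mass balance: 0.0434·22.41 = 0.41·Cₑ + 22·0.0027.
Cₑ = (0.9726 − 0.0594) / 0.41 = 2.227 mg/L.
Required removal = 1 − 2.227/11.6 = 80.8 %.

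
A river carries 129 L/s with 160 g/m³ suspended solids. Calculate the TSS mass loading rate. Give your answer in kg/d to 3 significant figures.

1780 kg/d

129 L/s = 0.129 m³/s.
Mass flux = Q·C = 0.129 m³/s × 160 g/m³ = 20.64 g/s.
= 20.64 g/s × 86.4 = 1783 kg/d.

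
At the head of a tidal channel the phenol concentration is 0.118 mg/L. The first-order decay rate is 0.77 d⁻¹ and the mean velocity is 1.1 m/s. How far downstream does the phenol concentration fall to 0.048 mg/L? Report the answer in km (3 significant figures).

From C = C₀·e^(−kt), t = ln(C₀/C)/k = ln(0.118/0.048)/0.77 = 0.8995/0.77 = 1.168 d.
Distance = v·t = 1.1 m/s × 1.009e+05 s = 1.11e+05 m = 111 km.

111 km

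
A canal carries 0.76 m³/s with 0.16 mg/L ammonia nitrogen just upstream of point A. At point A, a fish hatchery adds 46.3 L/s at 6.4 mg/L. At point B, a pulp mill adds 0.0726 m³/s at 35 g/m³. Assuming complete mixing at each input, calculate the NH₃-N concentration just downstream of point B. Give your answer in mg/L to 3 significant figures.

3.37 mg/L

46.3 L/s = 0.0463 m³/s.
After input A: C = (0.76·0.16 + 0.0463·6.4) / 0.8063 = 0.5183 mg/L.
After input B: C = (0.8063·0.5183 + 0.0726·35) / 0.8789 = 3.367 mg/L.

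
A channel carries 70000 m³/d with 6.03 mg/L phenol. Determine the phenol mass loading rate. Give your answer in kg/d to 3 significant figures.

70000 m³/d = 0.8102 m³/s.
Mass flux = Q·C = 0.8102 m³/s × 6.03 g/m³ = 4.885 g/s.
= 4.885 g/s × 86.4 = 422.1 kg/d.

422 kg/d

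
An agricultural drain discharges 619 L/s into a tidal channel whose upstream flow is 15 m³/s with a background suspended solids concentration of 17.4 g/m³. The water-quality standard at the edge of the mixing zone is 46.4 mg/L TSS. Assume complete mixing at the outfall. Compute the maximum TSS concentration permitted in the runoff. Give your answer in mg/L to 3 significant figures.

749 mg/L

619 L/s = 0.619 m³/s.
Mass balance: 46.4·15.62 = 0.619·Cₑ + 15·17.4.
Cₑ = (724.7 − 261) / 0.619 = 749.1 mg/L.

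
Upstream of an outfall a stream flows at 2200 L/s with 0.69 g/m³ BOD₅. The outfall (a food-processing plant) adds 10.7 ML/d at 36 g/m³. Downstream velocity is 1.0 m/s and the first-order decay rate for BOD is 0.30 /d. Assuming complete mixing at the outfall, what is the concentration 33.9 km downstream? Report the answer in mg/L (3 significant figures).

10.7 ML/d = 0.1238 m³/s.
2200 L/s = 2.2 m³/s.
After complete mixing, C₀ = (0.1238·36 + 2.2·0.69) / 2.324 = 2.572 mg/L.
Travel time t = 3.39e+04 m / 1.0 m/s = 3.39e+04 s = 0.3924 d.
C = 2.572·exp(−0.30·0.3924) = 2.572·0.889 = 2.286 mg/L.

2.29 mg/L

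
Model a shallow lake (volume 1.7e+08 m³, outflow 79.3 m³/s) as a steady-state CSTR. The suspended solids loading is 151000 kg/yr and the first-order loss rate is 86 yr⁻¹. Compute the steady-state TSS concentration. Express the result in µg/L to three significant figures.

8.82 µg/L

Outflow Q = 79.3 m³/s × 3.156e+07 s/yr = 2.503e+09 m³/yr.
Steady-state CSTR mass balance: W = Q·C + k·V·C, so C = W/(Q + kV).
Q + kV = 2.503e+09 + 86·1.7e+08 = 1.712e+10 m³/yr.
C = 151000/1.712e+10 = 8.819e-06 kg/m³ = 0.008819 mg/L = 8.819 µg/L.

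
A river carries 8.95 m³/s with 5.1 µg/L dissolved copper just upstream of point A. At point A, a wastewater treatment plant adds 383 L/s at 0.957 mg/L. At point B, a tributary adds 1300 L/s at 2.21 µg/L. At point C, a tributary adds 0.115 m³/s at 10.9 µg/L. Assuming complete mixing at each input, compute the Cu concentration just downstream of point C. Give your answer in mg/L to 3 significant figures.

5.1 µg/L = 0.0051 mg/L.
383 L/s = 0.383 m³/s.
After input A: C = (8.95·0.0051 + 0.383·0.957) / 9.333 = 0.04416 mg/L.
1300 L/s = 1.3 m³/s.
2.21 µg/L = 0.00221 mg/L.
After input B: C = (9.333·0.04416 + 1.3·0.00221) / 10.63 = 0.03903 mg/L.
10.9 µg/L = 0.0109 mg/L.
After input C: C = (10.63·0.03903 + 0.115·0.0109) / 10.75 = 0.03873 mg/L.

0.0387 mg/L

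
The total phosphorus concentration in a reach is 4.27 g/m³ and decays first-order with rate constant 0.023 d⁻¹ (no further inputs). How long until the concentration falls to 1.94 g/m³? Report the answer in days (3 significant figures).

34.3 d

t = ln(C₀/C)/k = ln(4.27/1.94)/0.023 = 0.7889/0.023 = 34.3 d.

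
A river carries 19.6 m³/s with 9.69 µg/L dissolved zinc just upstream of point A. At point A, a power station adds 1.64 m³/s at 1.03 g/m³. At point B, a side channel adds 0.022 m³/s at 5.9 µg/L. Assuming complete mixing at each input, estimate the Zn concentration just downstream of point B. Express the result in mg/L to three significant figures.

0.0884 mg/L

9.69 µg/L = 0.00969 mg/L.
After input A: C = (19.6·0.00969 + 1.64·1.03) / 21.24 = 0.08847 mg/L.
5.9 µg/L = 0.0059 mg/L.
After input B: C = (21.24·0.08847 + 0.022·0.0059) / 21.26 = 0.08839 mg/L.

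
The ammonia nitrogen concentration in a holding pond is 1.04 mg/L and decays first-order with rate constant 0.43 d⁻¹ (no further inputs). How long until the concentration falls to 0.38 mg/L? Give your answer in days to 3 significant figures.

2.34 d

t = ln(C₀/C)/k = ln(1.04/0.38)/0.43 = 1.007/0.43 = 2.341 d.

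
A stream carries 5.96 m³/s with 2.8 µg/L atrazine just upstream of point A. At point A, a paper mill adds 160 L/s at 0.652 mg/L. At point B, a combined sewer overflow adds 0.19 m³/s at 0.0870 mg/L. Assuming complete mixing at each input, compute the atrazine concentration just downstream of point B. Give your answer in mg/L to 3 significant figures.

0.0218 mg/L

2.8 µg/L = 0.0028 mg/L.
160 L/s = 0.16 m³/s.
After input A: C = (5.96·0.0028 + 0.16·0.652) / 6.12 = 0.01977 mg/L.
After input B: C = (6.12·0.01977 + 0.19·0.087) / 6.31 = 0.0218 mg/L.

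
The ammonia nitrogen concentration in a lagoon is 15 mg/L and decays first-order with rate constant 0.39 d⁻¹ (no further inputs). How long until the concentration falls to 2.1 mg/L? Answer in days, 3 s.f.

5.04 d

t = ln(C₀/C)/k = ln(15/2.1)/0.39 = 1.966/0.39 = 5.041 d.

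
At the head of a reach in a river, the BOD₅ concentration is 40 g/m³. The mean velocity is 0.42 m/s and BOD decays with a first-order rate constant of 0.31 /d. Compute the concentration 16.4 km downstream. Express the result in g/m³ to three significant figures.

Travel time t = 16.4 km / 0.42 m/s = 1.64e+04/0.42 = 3.905e+04 s = 0.4519 d.
First-order decay: C = 40·exp(−0.31·0.4519) = 40·0.8693 = 34.77 g/m³.

34.8 g/m³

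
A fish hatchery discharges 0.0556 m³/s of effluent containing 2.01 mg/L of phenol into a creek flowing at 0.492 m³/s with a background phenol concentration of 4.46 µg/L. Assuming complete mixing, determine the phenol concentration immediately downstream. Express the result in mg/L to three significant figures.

0.208 mg/L

4.46 µg/L = 0.00446 mg/L.
Flow-weighted mixing gives C = (0.0556·2.01 + 0.492·0.00446) / (0.0556 + 0.492) = 0.114/0.5476 = 0.2081 mg/L.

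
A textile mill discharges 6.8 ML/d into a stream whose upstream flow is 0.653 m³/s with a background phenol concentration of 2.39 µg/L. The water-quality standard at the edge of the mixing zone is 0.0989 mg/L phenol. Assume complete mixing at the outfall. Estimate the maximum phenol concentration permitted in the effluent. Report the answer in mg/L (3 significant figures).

6.8 ML/d = 0.0787 m³/s.
2.39 µg/L = 0.00239 mg/L.
Mass balance: 0.0989·0.7317 = 0.0787·Cₑ + 0.653·0.00239.
Cₑ = (0.07237 − 0.001561) / 0.0787 = 0.8996 mg/L.

0.900 mg/L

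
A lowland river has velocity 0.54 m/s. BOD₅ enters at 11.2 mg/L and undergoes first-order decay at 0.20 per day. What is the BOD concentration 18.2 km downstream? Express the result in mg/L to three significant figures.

10.4 mg/L

Travel time t = 18.2 km / 0.54 m/s = 1.82e+04/0.54 = 3.37e+04 s = 0.3901 d.
First-order decay: C = 11.2·exp(−0.20·0.3901) = 11.2·0.9249 = 10.36 mg/L.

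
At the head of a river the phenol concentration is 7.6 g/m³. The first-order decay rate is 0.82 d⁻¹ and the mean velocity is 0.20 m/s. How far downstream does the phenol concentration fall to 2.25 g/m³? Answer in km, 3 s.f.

From C = C₀·e^(−kt), t = ln(C₀/C)/k = ln(7.6/2.25)/0.82 = 1.217/0.82 = 1.484 d.
Distance = v·t = 0.20 m/s × 1.283e+05 s = 2.565e+04 m = 25.65 km.

25.7 km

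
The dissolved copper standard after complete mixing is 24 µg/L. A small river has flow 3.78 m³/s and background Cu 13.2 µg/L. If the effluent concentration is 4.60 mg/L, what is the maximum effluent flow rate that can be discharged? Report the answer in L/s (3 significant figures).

13.2 µg/L = 0.0132 mg/L.
24 µg/L = 0.024 mg/L.
Mass balance at complete mixing: C_std·(Q_w + Q_r) = Q_w·C_e + Q_r·C_b.
Rearranging, Q_w = Q_r·(C_std − C_b)/(C_e − C_std) = 3.78·(0.024 − 0.0132) / (4.6 − 0.024) = 0.008921 m³/s.
= 8.921 L/s.

8.92 L/s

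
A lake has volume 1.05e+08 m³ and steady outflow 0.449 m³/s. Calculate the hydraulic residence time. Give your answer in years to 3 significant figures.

7.41 yr

Q = 0.449 m³/s × 3.156e+07 s/yr = 1.417e+07 m³/yr.
Hydraulic residence time τ = V/Q = 1.05e+08/1.417e+07 = 7.41 yr.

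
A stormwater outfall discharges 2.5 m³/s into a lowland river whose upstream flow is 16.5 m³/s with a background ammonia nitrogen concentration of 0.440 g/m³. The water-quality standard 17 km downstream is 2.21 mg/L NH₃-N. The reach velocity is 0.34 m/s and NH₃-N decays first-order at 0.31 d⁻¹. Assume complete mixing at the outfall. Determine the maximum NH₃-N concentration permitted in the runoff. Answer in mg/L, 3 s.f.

Travel time to the compliance point: t = 1.7e+04/0.34 = 5e+04 s = 0.5787 d; decay factor exp(−0.31·0.5787) = 0.8358.
So the concentration just after mixing may be at most 2.21/0.8358 = 2.644 mg/L.
Mass balance: 2.644·19 = 2.5·Cₑ + 16.5·0.44.
Cₑ = (50.24 − 7.26) / 2.5 = 17.19 mg/L.

17.2 mg/L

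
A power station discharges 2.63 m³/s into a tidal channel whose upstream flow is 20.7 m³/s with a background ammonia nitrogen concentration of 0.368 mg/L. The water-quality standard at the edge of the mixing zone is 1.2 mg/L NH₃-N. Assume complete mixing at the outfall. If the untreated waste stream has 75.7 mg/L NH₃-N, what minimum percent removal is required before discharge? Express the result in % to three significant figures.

89.8 %

Mass balance: 1.2·23.33 = 2.63·Cₑ + 20.7·0.368.
Cₑ = (28 − 7.618) / 2.63 = 7.748 mg/L.
Required removal = 1 − 7.748/75.7 = 89.76 %.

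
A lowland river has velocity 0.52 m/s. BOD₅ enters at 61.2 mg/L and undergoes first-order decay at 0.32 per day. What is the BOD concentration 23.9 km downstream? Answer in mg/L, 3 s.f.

51.6 mg/L

Travel time t = 23.9 km / 0.52 m/s = 2.39e+04/0.52 = 4.596e+04 s = 0.532 d.
First-order decay: C = 61.2·exp(−0.32·0.532) = 61.2·0.8435 = 51.62 mg/L.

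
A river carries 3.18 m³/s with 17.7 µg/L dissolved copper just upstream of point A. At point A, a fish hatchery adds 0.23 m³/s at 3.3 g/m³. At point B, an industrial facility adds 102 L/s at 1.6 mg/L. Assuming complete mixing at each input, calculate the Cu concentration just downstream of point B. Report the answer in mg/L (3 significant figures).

17.7 µg/L = 0.0177 mg/L.
After input A: C = (3.18·0.0177 + 0.23·3.3) / 3.41 = 0.2391 mg/L.
102 L/s = 0.102 m³/s.
After input B: C = (3.41·0.2391 + 0.102·1.6) / 3.512 = 0.2786 mg/L.

0.279 mg/L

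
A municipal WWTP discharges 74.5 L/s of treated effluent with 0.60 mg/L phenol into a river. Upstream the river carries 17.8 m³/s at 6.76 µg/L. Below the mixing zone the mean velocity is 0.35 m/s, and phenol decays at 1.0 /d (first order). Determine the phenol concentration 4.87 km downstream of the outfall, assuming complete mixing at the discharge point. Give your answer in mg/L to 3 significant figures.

0.00786 mg/L

74.5 L/s = 0.0745 m³/s.
6.76 µg/L = 0.00676 mg/L.
After complete mixing, C₀ = (0.0745·0.6 + 17.8·0.00676) / 17.87 = 0.009233 mg/L.
Travel time t = 4870 m / 0.35 m/s = 1.391e+04 s = 0.161 d.
C = 0.009233·exp(−1.0·0.161) = 0.009233·0.8513 = 0.007859 mg/L.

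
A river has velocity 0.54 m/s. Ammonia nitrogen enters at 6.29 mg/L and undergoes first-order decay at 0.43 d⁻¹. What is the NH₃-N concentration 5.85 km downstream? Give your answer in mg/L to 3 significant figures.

Travel time t = 5.85 km / 0.54 m/s = 5850/0.54 = 1.083e+04 s = 0.1254 d.
First-order decay: C = 6.29·exp(−0.43·0.1254) = 6.29·0.9475 = 5.96 mg/L.

5.96 mg/L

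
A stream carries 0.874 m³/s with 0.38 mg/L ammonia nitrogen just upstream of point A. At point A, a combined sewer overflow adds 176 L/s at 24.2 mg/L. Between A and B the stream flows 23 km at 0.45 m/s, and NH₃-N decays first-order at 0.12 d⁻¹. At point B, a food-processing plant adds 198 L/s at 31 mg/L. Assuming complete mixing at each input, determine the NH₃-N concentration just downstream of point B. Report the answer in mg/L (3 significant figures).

176 L/s = 0.176 m³/s.
After input A: C = (0.874·0.38 + 0.176·24.2) / 1.05 = 4.373 mg/L.
Over the 23 km reach to input B (t = 5.111e+04 s = 0.5916 d), decay gives C = 4.373·exp(−0.12·0.5916) = 4.073 mg/L.
198 L/s = 0.198 m³/s.
After input B: C = (1.05·4.073 + 0.198·31) / 1.248 = 8.345 mg/L.

8.35 mg/L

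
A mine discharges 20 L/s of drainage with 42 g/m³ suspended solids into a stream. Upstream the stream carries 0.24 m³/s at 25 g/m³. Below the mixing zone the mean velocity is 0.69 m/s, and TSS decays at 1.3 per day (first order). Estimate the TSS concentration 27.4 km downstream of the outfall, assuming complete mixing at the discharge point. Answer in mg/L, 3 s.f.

20 L/s = 0.02 m³/s.
After complete mixing, C₀ = (0.02·42 + 0.24·25) / 0.26 = 26.31 mg/L.
Travel time t = 2.74e+04 m / 0.69 m/s = 3.971e+04 s = 0.4596 d.
C = 26.31·exp(−1.3·0.4596) = 26.31·0.5502 = 14.47 mg/L.

14.5 mg/L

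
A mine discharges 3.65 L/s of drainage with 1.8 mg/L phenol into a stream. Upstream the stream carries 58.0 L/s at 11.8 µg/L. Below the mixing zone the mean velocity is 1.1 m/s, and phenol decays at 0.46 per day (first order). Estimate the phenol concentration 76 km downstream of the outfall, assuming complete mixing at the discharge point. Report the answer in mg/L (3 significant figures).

0.0815 mg/L

3.65 L/s = 0.00365 m³/s.
58.0 L/s = 0.058 m³/s.
11.8 µg/L = 0.0118 mg/L.
After complete mixing, C₀ = (0.00365·1.8 + 0.058·0.0118) / 0.06165 = 0.1177 mg/L.
Travel time t = 7.6e+04 m / 1.1 m/s = 6.909e+04 s = 0.7997 d.
C = 0.1177·exp(−0.46·0.7997) = 0.1177·0.6922 = 0.08145 mg/L.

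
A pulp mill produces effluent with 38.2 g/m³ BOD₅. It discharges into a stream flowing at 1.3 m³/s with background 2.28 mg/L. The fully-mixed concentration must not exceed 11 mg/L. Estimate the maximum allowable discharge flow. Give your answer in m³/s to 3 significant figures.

Mass balance at complete mixing: C_std·(Q_w + Q_r) = Q_w·C_e + Q_r·C_b.
Rearranging, Q_w = Q_r·(C_std − C_b)/(C_e − C_std) = 1.3·(11 − 2.28) / (38.2 − 11) = 0.4168 m³/s.

0.417 m³/s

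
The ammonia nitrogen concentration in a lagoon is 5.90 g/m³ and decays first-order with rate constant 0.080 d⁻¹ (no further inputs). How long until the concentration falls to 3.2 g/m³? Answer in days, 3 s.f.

t = ln(C₀/C)/k = ln(5.90/3.2)/0.080 = 0.6118/0.080 = 7.648 d.

7.65 d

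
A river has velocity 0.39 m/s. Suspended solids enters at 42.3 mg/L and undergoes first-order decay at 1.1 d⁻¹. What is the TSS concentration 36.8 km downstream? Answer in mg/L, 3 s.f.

12.7 mg/L

Travel time t = 36.8 km / 0.39 m/s = 3.68e+04/0.39 = 9.436e+04 s = 1.092 d.
First-order decay: C = 42.3·exp(−1.1·1.092) = 42.3·0.3008 = 12.72 mg/L.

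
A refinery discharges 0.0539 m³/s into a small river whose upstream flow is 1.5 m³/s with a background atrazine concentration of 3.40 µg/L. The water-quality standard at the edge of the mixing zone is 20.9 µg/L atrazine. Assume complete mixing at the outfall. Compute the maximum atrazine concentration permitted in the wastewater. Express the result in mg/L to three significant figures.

3.40 µg/L = 0.0034 mg/L.
20.9 µg/L = 0.0209 mg/L.
Mass balance: 0.0209·1.554 = 0.0539·Cₑ + 1.5·0.0034.
Cₑ = (0.03248 − 0.0051) / 0.0539 = 0.5079 mg/L.

0.508 mg/L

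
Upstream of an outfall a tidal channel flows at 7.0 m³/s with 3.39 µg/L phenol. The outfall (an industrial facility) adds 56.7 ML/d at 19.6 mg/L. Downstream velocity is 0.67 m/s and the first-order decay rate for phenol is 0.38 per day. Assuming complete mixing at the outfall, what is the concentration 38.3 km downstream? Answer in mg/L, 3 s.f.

56.7 ML/d = 0.6562 m³/s.
3.39 µg/L = 0.00339 mg/L.
After complete mixing, C₀ = (0.6562·19.6 + 7·0.00339) / 7.656 = 1.683 mg/L.
Travel time t = 3.83e+04 m / 0.67 m/s = 5.716e+04 s = 0.6616 d.
C = 1.683·exp(−0.38·0.6616) = 1.683·0.7777 = 1.309 mg/L.

1.31 mg/L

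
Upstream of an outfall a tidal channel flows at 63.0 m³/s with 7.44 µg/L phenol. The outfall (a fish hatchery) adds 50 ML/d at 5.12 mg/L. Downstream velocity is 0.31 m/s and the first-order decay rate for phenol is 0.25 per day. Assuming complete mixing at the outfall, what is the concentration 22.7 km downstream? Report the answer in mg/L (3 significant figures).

0.0437 mg/L

50 ML/d = 0.5787 m³/s.
7.44 µg/L = 0.00744 mg/L.
After complete mixing, C₀ = (0.5787·5.12 + 63·0.00744) / 63.58 = 0.05398 mg/L.
Travel time t = 2.27e+04 m / 0.31 m/s = 7.323e+04 s = 0.8475 d.
C = 0.05398·exp(−0.25·0.8475) = 0.05398·0.8091 = 0.04367 mg/L.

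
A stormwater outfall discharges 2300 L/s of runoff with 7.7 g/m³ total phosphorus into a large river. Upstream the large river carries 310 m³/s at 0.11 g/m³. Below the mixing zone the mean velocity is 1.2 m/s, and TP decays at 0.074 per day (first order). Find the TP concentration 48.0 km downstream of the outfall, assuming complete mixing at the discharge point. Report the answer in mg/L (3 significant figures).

0.160 mg/L

2300 L/s = 2.3 m³/s.
After complete mixing, C₀ = (2.3·7.7 + 310·0.11) / 312.3 = 0.1659 mg/L.
Travel time t = 4.8e+04 m / 1.2 m/s = 4e+04 s = 0.463 d.
C = 0.1659·exp(−0.074·0.463) = 0.1659·0.9663 = 0.1603 mg/L.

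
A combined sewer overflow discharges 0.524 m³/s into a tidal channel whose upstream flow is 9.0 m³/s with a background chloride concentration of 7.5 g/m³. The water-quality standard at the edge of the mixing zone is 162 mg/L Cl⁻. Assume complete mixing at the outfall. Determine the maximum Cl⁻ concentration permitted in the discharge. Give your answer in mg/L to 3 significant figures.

2820 mg/L

Mass balance: 162·9.524 = 0.524·Cₑ + 9·7.5.
Cₑ = (1543 − 67.5) / 0.524 = 2816 mg/L.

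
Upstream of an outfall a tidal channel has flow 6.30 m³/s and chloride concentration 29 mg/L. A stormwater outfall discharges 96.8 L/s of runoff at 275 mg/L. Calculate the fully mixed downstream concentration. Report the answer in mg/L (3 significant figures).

32.7 mg/L

96.8 L/s = 0.0968 m³/s.
Conservation of mass across the mixing zone: C = (0.0968·275 + 6.3·29) / (0.0968 + 6.3) = 209.3/6.397 = 32.72 mg/L.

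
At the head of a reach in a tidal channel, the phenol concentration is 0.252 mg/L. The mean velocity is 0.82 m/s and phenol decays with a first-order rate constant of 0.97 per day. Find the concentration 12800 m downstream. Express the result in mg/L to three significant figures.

0.211 mg/L

Travel time t = 12800 m / 0.82 m/s = 1.28e+04/0.82 = 1.561e+04 s = 0.1807 d.
First-order decay: C = 0.252·exp(−0.97·0.1807) = 0.252·0.8392 = 0.2115 mg/L.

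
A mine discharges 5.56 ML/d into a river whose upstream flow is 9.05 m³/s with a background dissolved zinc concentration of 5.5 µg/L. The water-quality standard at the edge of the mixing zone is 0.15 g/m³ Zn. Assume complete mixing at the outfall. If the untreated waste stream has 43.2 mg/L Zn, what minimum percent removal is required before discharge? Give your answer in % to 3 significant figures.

52.6 %

5.56 ML/d = 0.06435 m³/s.
5.5 µg/L = 0.0055 mg/L.
Mass balance: 0.15·9.114 = 0.06435·Cₑ + 9.05·0.0055.
Cₑ = (1.367 − 0.04977) / 0.06435 = 20.47 mg/L.
Required removal = 1 − 20.47/43.2 = 52.61 %.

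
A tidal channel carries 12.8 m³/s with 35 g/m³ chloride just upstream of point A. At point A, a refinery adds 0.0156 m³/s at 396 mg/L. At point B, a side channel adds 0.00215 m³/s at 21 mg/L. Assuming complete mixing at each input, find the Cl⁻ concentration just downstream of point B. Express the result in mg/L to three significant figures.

After input A: C = (12.8·35 + 0.0156·396) / 12.82 = 35.44 mg/L.
After input B: C = (12.82·35.44 + 0.00215·21) / 12.82 = 35.44 mg/L.

35.4 mg/L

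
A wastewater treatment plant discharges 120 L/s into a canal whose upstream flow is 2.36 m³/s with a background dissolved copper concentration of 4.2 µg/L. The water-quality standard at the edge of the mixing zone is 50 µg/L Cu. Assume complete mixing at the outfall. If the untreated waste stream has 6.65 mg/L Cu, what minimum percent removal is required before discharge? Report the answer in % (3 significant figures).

120 L/s = 0.12 m³/s.
4.2 µg/L = 0.0042 mg/L.
50 µg/L = 0.05 mg/L.
Mass balance: 0.05·2.48 = 0.12·Cₑ + 2.36·0.0042.
Cₑ = (0.124 − 0.009912) / 0.12 = 0.9507 mg/L.
Required removal = 1 − 0.9507/6.65 = 85.7 %.

85.7 %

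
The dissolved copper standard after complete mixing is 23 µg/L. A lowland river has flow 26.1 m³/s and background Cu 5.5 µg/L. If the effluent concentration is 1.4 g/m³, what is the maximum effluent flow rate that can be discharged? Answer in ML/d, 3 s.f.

5.5 µg/L = 0.0055 mg/L.
23 µg/L = 0.023 mg/L.
Mass balance at complete mixing: C_std·(Q_w + Q_r) = Q_w·C_e + Q_r·C_b.
Rearranging, Q_w = Q_r·(C_std − C_b)/(C_e − C_std) = 26.1·(0.023 − 0.0055) / (1.4 − 0.023) = 0.3317 m³/s.
= 28.66 ML/d.

28.7 ML/d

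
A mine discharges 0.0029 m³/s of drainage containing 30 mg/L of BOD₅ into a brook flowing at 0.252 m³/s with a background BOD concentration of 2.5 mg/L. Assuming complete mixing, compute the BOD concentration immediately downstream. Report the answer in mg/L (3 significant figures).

Conservation of mass across the mixing zone: C = (0.0029·30 + 0.252·2.5) / (0.0029 + 0.252) = 0.717/0.2549 = 2.813 mg/L.

2.81 mg/L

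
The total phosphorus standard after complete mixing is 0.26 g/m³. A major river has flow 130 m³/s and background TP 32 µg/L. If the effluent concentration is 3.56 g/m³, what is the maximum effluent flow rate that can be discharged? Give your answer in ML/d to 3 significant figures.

776 ML/d

32 µg/L = 0.032 mg/L.
Mass balance at complete mixing: C_std·(Q_w + Q_r) = Q_w·C_e + Q_r·C_b.
Rearranging, Q_w = Q_r·(C_std − C_b)/(C_e − C_std) = 130·(0.26 − 0.032) / (3.56 − 0.26) = 8.982 m³/s.
= 776 ML/d.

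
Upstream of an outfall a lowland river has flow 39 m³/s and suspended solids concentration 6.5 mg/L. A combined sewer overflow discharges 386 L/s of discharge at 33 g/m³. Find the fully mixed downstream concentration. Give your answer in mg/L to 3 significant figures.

6.76 mg/L

386 L/s = 0.386 m³/s.
Flow-weighted mixing gives C = (0.386·33 + 39·6.5) / (0.386 + 39) = 266.2/39.39 = 6.76 mg/L.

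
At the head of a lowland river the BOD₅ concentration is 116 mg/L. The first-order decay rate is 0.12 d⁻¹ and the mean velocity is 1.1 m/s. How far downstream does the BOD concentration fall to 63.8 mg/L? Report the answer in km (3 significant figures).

From C = C₀·e^(−kt), t = ln(C₀/C)/k = ln(116/63.8)/0.12 = 0.5978/0.12 = 4.982 d.
Distance = v·t = 1.1 m/s × 4.304e+05 s = 4.735e+05 m = 473.5 km.

473 km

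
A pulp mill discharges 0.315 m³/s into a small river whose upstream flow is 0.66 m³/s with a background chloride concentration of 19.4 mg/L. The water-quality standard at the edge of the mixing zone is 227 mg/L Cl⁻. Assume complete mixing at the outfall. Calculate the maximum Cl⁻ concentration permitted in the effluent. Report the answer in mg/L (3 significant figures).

662 mg/L

Mass balance: 227·0.975 = 0.315·Cₑ + 0.66·19.4.
Cₑ = (221.3 − 12.8) / 0.315 = 662 mg/L.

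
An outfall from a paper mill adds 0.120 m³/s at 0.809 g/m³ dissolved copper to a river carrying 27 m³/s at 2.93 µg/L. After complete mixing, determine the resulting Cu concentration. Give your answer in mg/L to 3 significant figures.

0.00650 mg/L

2.93 µg/L = 0.00293 mg/L.
By mass balance at complete mixing, C = (0.12·0.809 + 27·0.00293) / (0.12 + 27) = 0.1762/27.12 = 0.006497 mg/L.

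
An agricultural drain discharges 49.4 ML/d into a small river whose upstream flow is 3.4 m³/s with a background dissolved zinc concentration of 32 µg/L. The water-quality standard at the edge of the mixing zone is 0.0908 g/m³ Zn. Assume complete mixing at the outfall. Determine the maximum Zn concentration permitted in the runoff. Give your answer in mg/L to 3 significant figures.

0.440 mg/L

49.4 ML/d = 0.5718 m³/s.
32 µg/L = 0.032 mg/L.
Mass balance: 0.0908·3.972 = 0.5718·Cₑ + 3.4·0.032.
Cₑ = (0.3606 − 0.1088) / 0.5718 = 0.4405 mg/L.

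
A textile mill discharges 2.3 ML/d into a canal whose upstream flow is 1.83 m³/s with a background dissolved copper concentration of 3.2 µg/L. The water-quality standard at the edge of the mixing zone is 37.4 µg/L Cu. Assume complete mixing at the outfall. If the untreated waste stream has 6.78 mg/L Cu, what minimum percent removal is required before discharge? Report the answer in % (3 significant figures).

64.8 %

2.3 ML/d = 0.02662 m³/s.
3.2 µg/L = 0.0032 mg/L.
37.4 µg/L = 0.0374 mg/L.
Mass balance: 0.0374·1.857 = 0.02662·Cₑ + 1.83·0.0032.
Cₑ = (0.06944 − 0.005856) / 0.02662 = 2.388 mg/L.
Required removal = 1 − 2.388/6.78 = 64.77 %.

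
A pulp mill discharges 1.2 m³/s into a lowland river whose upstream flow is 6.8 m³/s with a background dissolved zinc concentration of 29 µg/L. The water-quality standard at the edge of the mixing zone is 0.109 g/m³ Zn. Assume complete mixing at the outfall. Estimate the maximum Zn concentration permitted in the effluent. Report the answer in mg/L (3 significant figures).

0.562 mg/L

29 µg/L = 0.029 mg/L.
Mass balance: 0.109·8 = 1.2·Cₑ + 6.8·0.029.
Cₑ = (0.872 − 0.1972) / 1.2 = 0.5623 mg/L.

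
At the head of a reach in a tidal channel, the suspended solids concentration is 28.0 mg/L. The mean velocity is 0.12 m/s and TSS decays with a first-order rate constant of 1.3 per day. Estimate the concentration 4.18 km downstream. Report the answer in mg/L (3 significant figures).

16.6 mg/L

Travel time t = 4.18 km / 0.12 m/s = 4180/0.12 = 3.483e+04 s = 0.4032 d.
First-order decay: C = 28.0·exp(−1.3·0.4032) = 28.0·0.5921 = 16.58 mg/L.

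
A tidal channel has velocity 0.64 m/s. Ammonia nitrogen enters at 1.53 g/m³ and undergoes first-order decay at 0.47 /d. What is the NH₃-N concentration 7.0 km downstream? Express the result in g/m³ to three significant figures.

1.44 g/m³

Travel time t = 7.0 km / 0.64 m/s = 7000/0.64 = 1.094e+04 s = 0.1266 d.
First-order decay: C = 1.53·exp(−0.47·0.1266) = 1.53·0.9422 = 1.442 g/m³.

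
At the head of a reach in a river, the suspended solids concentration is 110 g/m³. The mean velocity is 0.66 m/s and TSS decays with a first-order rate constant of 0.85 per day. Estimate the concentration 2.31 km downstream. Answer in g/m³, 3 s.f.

106 g/m³

Travel time t = 2.31 km / 0.66 m/s = 2310/0.66 = 3500 s = 0.04051 d.
First-order decay: C = 110·exp(−0.85·0.04051) = 110·0.9662 = 106.3 g/m³.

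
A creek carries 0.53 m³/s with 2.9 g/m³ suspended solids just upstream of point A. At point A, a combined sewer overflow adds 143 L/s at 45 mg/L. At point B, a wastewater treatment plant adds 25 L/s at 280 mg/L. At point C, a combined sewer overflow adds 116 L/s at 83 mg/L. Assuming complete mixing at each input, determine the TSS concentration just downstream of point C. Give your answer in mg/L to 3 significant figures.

30.2 mg/L

143 L/s = 0.143 m³/s.
After input A: C = (0.53·2.9 + 0.143·45) / 0.673 = 11.85 mg/L.
25 L/s = 0.025 m³/s.
After input B: C = (0.673·11.85 + 0.025·280) / 0.698 = 21.45 mg/L.
116 L/s = 0.116 m³/s.
After input C: C = (0.698·21.45 + 0.116·83) / 0.814 = 30.22 mg/L.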